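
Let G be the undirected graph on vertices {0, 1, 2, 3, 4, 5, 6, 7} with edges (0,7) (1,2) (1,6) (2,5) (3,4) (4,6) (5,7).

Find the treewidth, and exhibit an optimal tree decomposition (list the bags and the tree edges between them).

Treewidth 1.
Bags: B1 = {3, 4}  B2 = {4, 6}  B3 = {1, 6}  B4 = {1, 2}  B5 = {2, 5}  B6 = {5, 7}  B7 = {0, 7}
Tree: B1–B2, B2–B3, B3–B4, B4–B5, B5–B6, B6–B7

Every bag has size at most 2, so the width is 2 − 1 = 1 and tw(G) ≤ 1. Any graph with an edge has treewidth ≥ 1, and G has the edge 3–4. Therefore the treewidth is 1.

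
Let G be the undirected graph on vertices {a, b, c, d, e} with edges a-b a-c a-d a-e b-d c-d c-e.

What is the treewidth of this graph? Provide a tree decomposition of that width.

The largest bag has 3 vertices, giving width 2; this decomposition certifies tw(G) ≤ 2. Conversely, {a, c, d} is a clique of size 3, and the vertices of any clique must share a bag in every tree decomposition; so some bag has ≥ 3 vertices and tw(G) ≥ 2. Therefore the treewidth is 2.

Treewidth 2.
Bags: B1 = {a, b, d}  B2 = {a, c, d}  B3 = {a, c, e}
Tree: B1–B2, B2–B3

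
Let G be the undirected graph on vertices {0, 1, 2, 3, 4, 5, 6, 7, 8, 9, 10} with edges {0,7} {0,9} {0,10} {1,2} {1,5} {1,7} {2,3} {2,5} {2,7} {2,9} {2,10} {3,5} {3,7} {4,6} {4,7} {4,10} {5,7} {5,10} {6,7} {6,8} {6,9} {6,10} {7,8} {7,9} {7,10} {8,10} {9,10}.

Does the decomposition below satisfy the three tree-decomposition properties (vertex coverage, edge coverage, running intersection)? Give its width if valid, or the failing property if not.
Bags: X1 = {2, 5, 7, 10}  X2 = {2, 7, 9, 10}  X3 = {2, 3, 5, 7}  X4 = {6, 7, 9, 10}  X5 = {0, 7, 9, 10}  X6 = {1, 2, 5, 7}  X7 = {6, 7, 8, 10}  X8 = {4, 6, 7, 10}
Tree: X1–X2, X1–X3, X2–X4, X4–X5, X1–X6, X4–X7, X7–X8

Checking the three conditions: (i) the bags cover all of {0, 1, 2, 3, 4, 5, 6, 7, 8, 9, 10}; (ii) for each edge, some bag contains both endpoints; (iii) the bags containing any fixed vertex form a subtree. All hold, so the decomposition is valid with width 4 − 1 = 3.

Yes; width 3.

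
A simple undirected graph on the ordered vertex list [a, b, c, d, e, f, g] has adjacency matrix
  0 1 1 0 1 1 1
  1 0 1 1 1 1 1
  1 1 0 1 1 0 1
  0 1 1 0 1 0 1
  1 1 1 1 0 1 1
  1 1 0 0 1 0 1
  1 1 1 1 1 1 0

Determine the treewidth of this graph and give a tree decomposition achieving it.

Treewidth 4.
One optimal decomposition is:
Bags: B1 = {a, b, c, e, g}  B2 = {b, c, d, e, g}  B3 = {a, b, e, f, g}
Tree: B1–B2, B1–B3

Every bag has size at most 5, so the width is 5 − 1 = 4 and tw(G) ≤ 4. On the other hand G contains the 5-clique {b, c, d, e, g}. A clique must lie in a single bag of any decomposition, so no decomposition can have width below 4. Hence tw(G) = 4 exactly.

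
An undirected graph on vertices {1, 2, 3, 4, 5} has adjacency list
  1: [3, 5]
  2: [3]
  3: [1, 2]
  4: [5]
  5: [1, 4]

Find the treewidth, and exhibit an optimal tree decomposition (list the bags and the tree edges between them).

Each bag holds 2 vertices, so the decomposition has width 1, which upper-bounds the treewidth. Any graph with an edge has treewidth ≥ 1, and G has the edge 4–5. Combining the bounds, tw(G) = 1.

Treewidth 1.
One such decomposition:
Bags: B1 = {4, 5}  B2 = {1, 5}  B3 = {1, 3}  B4 = {2, 3}
Tree: B1–B2, B2–B3, B3–B4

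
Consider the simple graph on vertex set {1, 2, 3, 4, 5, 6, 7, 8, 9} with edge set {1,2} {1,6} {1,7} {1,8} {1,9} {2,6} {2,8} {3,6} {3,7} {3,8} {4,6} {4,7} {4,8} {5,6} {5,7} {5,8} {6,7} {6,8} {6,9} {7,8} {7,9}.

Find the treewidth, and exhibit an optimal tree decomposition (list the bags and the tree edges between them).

The largest bag has 4 vertices, giving width 3; this decomposition certifies tw(G) ≤ 3. Conversely, {1, 2, 6, 8} is a clique of size 4, and the vertices of any clique must share a bag in every tree decomposition; so some bag has ≥ 4 vertices and tw(G) ≥ 3. Hence tw(G) = 3 exactly.

Treewidth 3.
One optimal decomposition is:
Bags: B1 = {1, 6, 7, 8}  B2 = {3, 6, 7, 8}  B3 = {1, 6, 7, 9}  B4 = {1, 2, 6, 8}  B5 = {5, 6, 7, 8}  B6 = {4, 6, 7, 8}
Tree: B1–B2, B1–B3, B1–B4, B1–B5, B2–B6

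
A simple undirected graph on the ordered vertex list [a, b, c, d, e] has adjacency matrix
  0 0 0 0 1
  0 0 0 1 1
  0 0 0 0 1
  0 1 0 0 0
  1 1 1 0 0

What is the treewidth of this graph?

A width-1 tree decomposition is:
Bags: B1 = {b, e}  B2 = {b, d}  B3 = {a, e}  B4 = {c, e}
Tree: B1–B2, B1–B3, B3–B4
The largest bag has 2 vertices, giving width 1; this decomposition certifies tw(G) ≤ 1. Any graph with an edge has treewidth ≥ 1, and G has the edge b–e. Hence tw(G) = 1 exactly.

1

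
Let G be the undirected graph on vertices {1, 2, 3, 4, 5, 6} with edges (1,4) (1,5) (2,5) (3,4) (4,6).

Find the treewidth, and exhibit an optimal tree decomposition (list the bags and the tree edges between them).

Treewidth 1.
One such decomposition:
Bags: B1 = {1, 5}  B2 = {1, 4}  B3 = {3, 4}  B4 = {2, 5}  B5 = {4, 6}
Tree: B1–B2, B2–B3, B1–B4, B2–B5

Every bag has size at most 2, so the width is 2 − 1 = 1 and tw(G) ≤ 1. Since G has at least one edge (e.g. 5–1), it is not an edgeless graph, so tw(G) ≥ 1. Combining the bounds, tw(G) = 1.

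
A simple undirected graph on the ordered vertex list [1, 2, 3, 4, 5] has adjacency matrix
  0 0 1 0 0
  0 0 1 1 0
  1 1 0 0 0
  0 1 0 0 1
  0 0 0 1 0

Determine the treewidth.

1

A width-1 tree decomposition is:
Bags: B1 = {1, 3}  B2 = {2, 3}  B3 = {2, 4}  B4 = {4, 5}
Tree: B1–B2, B2–B3, B3–B4
Each bag holds 2 vertices, so the decomposition has width 1, which upper-bounds the treewidth. G has an edge, so its treewidth is at least 1. Hence tw(G) = 1 exactly.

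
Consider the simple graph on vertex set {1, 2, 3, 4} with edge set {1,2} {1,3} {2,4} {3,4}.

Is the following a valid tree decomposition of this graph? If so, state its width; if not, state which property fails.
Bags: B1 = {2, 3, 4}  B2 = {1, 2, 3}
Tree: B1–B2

Yes; width 2.

Vertex coverage: the bags together contain {1, 2, 3, 4}, the full vertex set. Edge coverage: each edge of G has both endpoints in at least one bag. Running intersection: for every vertex, the bags containing it form a connected subtree. All three properties hold, so this is a valid tree decomposition of width max|bag| − 1 = 2, and hence tw(G) ≤ 2.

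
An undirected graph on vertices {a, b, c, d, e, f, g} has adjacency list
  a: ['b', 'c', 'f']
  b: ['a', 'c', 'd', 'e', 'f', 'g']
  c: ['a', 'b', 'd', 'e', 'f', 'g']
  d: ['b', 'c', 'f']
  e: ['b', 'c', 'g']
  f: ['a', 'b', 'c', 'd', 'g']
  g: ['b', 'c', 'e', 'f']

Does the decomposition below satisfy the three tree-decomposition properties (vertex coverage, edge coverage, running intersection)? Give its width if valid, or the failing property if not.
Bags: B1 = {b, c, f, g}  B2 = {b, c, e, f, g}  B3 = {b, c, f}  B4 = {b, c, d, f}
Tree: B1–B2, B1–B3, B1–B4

A tree decomposition must satisfy three properties: every vertex lies in some bag; for every edge, both endpoints lie together in some bag; and for every vertex, the bags containing it form a connected subtree. Here vertex a appears in no bag, so the decomposition is invalid.

No — vertex a appears in no bag.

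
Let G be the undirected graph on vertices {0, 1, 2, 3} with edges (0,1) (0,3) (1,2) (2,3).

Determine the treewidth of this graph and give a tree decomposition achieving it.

Each bag holds 3 vertices, so the decomposition has width 2, which upper-bounds the treewidth. The edges 3–2–1–0–3 form a cycle, so G is not a tree and its treewidth is at least 2. Therefore the treewidth is 2.

Treewidth 2.
One optimal decomposition is:
Bags: B1 = {1, 2, 3}  B2 = {0, 1, 3}
Tree: B1–B2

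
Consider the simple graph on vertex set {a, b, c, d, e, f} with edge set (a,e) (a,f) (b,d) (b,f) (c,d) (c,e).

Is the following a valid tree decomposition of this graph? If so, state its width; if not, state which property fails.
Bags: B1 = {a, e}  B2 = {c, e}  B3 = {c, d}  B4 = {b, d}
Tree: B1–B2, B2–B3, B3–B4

No — vertex f appears in no bag.

A tree decomposition must satisfy three properties: every vertex lies in some bag; for every edge, both endpoints lie together in some bag; and for every vertex, the bags containing it form a connected subtree. Here vertex f appears in no bag, so the decomposition is invalid.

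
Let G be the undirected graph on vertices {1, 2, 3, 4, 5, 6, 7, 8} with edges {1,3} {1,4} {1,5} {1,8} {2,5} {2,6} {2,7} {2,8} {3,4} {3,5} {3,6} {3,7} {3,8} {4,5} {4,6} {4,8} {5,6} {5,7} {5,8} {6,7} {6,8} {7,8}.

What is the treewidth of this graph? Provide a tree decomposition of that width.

Treewidth 4.
Bags: B1 = {3, 4, 5, 6, 8}  B2 = {3, 5, 6, 7, 8}  B3 = {2, 5, 6, 7, 8}  B4 = {1, 3, 4, 5, 8}
Tree: B1–B2, B2–B3, B1–B4

The largest bag has 5 vertices, giving width 4; this decomposition certifies tw(G) ≤ 4. For the lower bound, the 5 vertices {2, 5, 6, 7, 8} are pairwise adjacent, and any tree decomposition puts a clique entirely inside one bag — forcing width ≥ 4. Hence tw(G) = 4 exactly.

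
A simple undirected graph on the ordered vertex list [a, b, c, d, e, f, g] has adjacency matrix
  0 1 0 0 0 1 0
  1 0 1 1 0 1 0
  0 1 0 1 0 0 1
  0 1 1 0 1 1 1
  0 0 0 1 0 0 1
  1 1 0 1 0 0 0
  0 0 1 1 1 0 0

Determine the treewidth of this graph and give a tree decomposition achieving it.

The largest bag has 3 vertices, giving width 2; this decomposition certifies tw(G) ≤ 2. Conversely, {d, e, g} is a clique of size 3, and the vertices of any clique must share a bag in every tree decomposition; so some bag has ≥ 3 vertices and tw(G) ≥ 2. Combining the bounds, tw(G) = 2.

Treewidth 2.
One such decomposition:
Bags: B1 = {b, c, d}  B2 = {b, d, f}  B3 = {c, d, g}  B4 = {a, b, f}  B5 = {d, e, g}
Tree: B1–B2, B1–B3, B2–B4, B3–B5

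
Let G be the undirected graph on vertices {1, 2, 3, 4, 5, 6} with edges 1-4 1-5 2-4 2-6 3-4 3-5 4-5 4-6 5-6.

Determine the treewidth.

A width-2 tree decomposition is:
Bags: B1 = {3, 4, 5}  B2 = {4, 5, 6}  B3 = {1, 4, 5}  B4 = {2, 4, 6}
Tree: B1–B2, B1–B3, B2–B4
The largest bag has 3 vertices, giving width 2; this decomposition certifies tw(G) ≤ 2. On the other hand G contains the 3-clique {2, 4, 6}. A clique must lie in a single bag of any decomposition, so no decomposition can have width below 2. The upper and lower bounds meet at 2, so that is the treewidth.

2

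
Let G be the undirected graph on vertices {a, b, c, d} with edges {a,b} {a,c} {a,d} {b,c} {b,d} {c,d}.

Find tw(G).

A width-3 tree decomposition is:
Bags: B1 = {a, b, c, d}
Tree: (single bag)
A single bag containing all 4 vertices is trivially a valid decomposition of width 3. For the lower bound, the 4 vertices {a, b, c, d} are pairwise adjacent, and any tree decomposition puts a clique entirely inside one bag — forcing width ≥ 3. Therefore the treewidth is 3.

3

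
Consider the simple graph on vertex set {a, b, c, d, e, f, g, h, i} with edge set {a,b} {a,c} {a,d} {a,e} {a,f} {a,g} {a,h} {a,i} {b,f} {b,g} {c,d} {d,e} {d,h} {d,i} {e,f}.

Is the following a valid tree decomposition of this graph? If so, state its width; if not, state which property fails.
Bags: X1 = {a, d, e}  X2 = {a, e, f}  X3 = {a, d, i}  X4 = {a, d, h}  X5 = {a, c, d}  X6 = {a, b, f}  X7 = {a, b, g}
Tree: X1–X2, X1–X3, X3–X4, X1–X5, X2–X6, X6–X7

Yes; width 2.

Vertex coverage: the bags together contain {a, b, c, d, e, f, g, h, i}, the full vertex set. Edge coverage: each edge of G has both endpoints in at least one bag. Running intersection: for every vertex, the bags containing it form a connected subtree. All three properties hold, so this is a valid tree decomposition of width max|bag| − 1 = 2, and hence tw(G) ≤ 2.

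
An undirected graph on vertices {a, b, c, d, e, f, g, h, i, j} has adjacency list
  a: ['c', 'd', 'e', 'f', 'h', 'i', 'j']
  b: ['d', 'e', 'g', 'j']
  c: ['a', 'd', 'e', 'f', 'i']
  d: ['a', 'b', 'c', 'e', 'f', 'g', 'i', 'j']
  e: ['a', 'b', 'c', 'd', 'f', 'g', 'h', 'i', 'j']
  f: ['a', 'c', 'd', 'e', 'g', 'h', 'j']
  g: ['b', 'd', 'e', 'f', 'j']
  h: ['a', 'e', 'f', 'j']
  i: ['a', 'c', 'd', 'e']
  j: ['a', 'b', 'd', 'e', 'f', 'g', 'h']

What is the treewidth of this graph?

A width-4 tree decomposition is:
Bags: B1 = {a, c, d, e, f}  B2 = {a, d, e, f, j}  B3 = {a, e, f, h, j}  B4 = {d, e, f, g, j}  B5 = {a, c, d, e, i}  B6 = {b, d, e, g, j}
Tree: B1–B2, B2–B3, B2–B4, B1–B5, B4–B6
Every bag has size at most 5, so the width is 5 − 1 = 4 and tw(G) ≤ 4. On the other hand G contains the 5-clique {d, e, f, g, j}. A clique must lie in a single bag of any decomposition, so no decomposition can have width below 4. Therefore the treewidth is 4.

4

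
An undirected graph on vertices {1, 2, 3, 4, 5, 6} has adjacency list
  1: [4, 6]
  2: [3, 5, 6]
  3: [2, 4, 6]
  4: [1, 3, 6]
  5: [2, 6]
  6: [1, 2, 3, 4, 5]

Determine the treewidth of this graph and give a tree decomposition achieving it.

Every bag has size at most 3, so the width is 3 − 1 = 2 and tw(G) ≤ 2. For the lower bound, the 3 vertices {1, 4, 6} are pairwise adjacent, and any tree decomposition puts a clique entirely inside one bag — forcing width ≥ 2. Hence tw(G) = 2 exactly.

Treewidth 2.
Bags: B1 = {3, 4, 6}  B2 = {2, 3, 6}  B3 = {1, 4, 6}  B4 = {2, 5, 6}
Tree: B1–B2, B1–B3, B2–B4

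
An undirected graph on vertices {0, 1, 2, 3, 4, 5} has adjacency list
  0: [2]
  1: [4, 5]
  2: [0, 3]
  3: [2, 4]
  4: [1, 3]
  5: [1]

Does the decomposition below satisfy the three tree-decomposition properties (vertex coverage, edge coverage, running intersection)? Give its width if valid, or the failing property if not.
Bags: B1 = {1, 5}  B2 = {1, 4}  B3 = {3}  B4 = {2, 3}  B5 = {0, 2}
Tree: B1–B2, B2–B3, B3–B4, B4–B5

A tree decomposition must satisfy three properties: every vertex lies in some bag; for every edge, both endpoints lie together in some bag; and for every vertex, the bags containing it form a connected subtree. Here edge (4,3) lies in no bag, so the decomposition is invalid.

No — edge (4,3) lies in no bag.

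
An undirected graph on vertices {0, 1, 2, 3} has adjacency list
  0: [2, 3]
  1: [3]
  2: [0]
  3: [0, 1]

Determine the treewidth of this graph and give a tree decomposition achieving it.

The largest bag has 2 vertices, giving width 1; this decomposition certifies tw(G) ≤ 1. Any graph with an edge has treewidth ≥ 1, and G has the edge 2–0. Therefore the treewidth is 1.

Treewidth 1.
One optimal decomposition is:
Bags: B1 = {0, 2}  B2 = {0, 3}  B3 = {1, 3}
Tree: B1–B2, B2–B3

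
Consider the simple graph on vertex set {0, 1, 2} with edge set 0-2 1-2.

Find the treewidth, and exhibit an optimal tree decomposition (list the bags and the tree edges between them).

Treewidth 1.
One optimal decomposition is:
Bags: B1 = {1, 2}  B2 = {0, 2}
Tree: B1–B2

Each bag holds 2 vertices, so the decomposition has width 1, which upper-bounds the treewidth. Any graph with an edge has treewidth ≥ 1, and G has the edge 2–1. Hence tw(G) = 1 exactly.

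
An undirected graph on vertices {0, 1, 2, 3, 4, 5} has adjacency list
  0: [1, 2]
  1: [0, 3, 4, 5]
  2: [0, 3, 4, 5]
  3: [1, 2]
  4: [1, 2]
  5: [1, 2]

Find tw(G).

2

A width-2 tree decomposition is:
Bags: B1 = {1, 2, 3}  B2 = {1, 2, 4}  B3 = {0, 1, 2}  B4 = {1, 2, 5}
Tree: B1–B2, B2–B3, B3–B4
The largest bag has 3 vertices, giving width 2; this decomposition certifies tw(G) ≤ 2. The edges 1–3–2–4–1 form a cycle, so G is not a tree and its treewidth is at least 2. Therefore the treewidth is 2.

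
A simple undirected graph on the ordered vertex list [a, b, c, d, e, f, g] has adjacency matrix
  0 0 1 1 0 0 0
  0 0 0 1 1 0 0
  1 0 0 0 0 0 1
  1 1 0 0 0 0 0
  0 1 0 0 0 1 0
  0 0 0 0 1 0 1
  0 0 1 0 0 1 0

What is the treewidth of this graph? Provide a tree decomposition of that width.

Every bag has size at most 3, so the width is 3 − 1 = 2 and tw(G) ≤ 2. The edges f–e–b–d–a–c–g–f form a cycle, so G is not a tree and its treewidth is at least 2. The upper and lower bounds meet at 2, so that is the treewidth.

Treewidth 2.
Bags: B1 = {b, e, f}  B2 = {b, d, f}  B3 = {a, d, f}  B4 = {a, c, f}  B5 = {c, f, g}
Tree: B1–B2, B2–B3, B3–B4, B4–B5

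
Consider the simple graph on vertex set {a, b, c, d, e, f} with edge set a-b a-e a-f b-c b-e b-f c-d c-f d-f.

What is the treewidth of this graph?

A width-2 tree decomposition is:
Bags: B1 = {a, b, f}  B2 = {b, c, f}  B3 = {a, b, e}  B4 = {c, d, f}
Tree: B1–B2, B1–B3, B2–B4
Every bag has size at most 3, so the width is 3 − 1 = 2 and tw(G) ≤ 2. For the lower bound, the 3 vertices {a, b, e} are pairwise adjacent, and any tree decomposition puts a clique entirely inside one bag — forcing width ≥ 2. Combining the bounds, tw(G) = 2.

2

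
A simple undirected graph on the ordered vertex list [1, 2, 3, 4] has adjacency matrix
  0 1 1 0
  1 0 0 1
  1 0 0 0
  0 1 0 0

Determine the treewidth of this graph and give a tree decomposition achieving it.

The largest bag has 2 vertices, giving width 1; this decomposition certifies tw(G) ≤ 1. Any graph with an edge has treewidth ≥ 1, and G has the edge 2–4. Hence tw(G) = 1 exactly.

Treewidth 1.
Bags: B1 = {2, 4}  B2 = {1, 2}  B3 = {1, 3}
Tree: B1–B2, B2–B3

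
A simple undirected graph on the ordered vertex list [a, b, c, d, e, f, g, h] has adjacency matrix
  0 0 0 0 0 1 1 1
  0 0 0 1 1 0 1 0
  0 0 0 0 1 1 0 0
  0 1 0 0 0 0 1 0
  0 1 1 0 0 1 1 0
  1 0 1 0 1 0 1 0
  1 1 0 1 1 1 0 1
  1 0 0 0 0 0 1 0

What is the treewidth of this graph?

A width-2 tree decomposition is:
Bags: B1 = {e, f, g}  B2 = {a, f, g}  B3 = {c, e, f}  B4 = {a, g, h}  B5 = {b, e, g}  B6 = {b, d, g}
Tree: B1–B2, B1–B3, B2–B4, B1–B5, B5–B6
Each bag holds 3 vertices, so the decomposition has width 2, which upper-bounds the treewidth. For the lower bound, the 3 vertices {b, d, g} are pairwise adjacent, and any tree decomposition puts a clique entirely inside one bag — forcing width ≥ 2. Combining the bounds, tw(G) = 2.

2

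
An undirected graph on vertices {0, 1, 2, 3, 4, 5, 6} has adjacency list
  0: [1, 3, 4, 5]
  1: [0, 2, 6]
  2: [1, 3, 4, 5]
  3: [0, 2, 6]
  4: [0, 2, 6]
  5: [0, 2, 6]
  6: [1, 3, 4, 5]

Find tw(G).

3

A width-3 tree decomposition is:
Bags: B1 = {0, 1, 2, 6}  B2 = {0, 2, 5, 6}  B3 = {0, 2, 4, 6}  B4 = {0, 2, 3, 6}
Tree: B1–B2, B2–B3, B3–B4
The largest bag has 4 vertices, giving width 3; this decomposition certifies tw(G) ≤ 3. For the lower bound: the 4 vertex sets {1,2}, {5,6}, {0}, {4} are disjoint, each induces a connected subgraph, and every pair is joined by at least one edge of G. Contracting each set to a single vertex therefore yields K_{4} as a minor, and since treewidth is minor-monotone, tw(G) ≥ tw(K_{4}) = 3. The upper and lower bounds meet at 3, so that is the treewidth.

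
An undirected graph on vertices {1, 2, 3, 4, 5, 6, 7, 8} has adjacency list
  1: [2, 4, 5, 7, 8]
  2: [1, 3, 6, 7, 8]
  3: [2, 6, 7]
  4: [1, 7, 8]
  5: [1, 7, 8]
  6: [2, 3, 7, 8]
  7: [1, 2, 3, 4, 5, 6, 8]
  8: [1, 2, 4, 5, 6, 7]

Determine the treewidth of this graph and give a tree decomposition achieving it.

Every bag has size at most 4, so the width is 4 − 1 = 3 and tw(G) ≤ 3. Conversely, {1, 2, 7, 8} is a clique of size 4, and the vertices of any clique must share a bag in every tree decomposition; so some bag has ≥ 4 vertices and tw(G) ≥ 3. Hence tw(G) = 3 exactly.

Treewidth 3.
Bags: B1 = {1, 4, 7, 8}  B2 = {1, 2, 7, 8}  B3 = {2, 6, 7, 8}  B4 = {2, 3, 6, 7}  B5 = {1, 5, 7, 8}
Tree: B1–B2, B2–B3, B3–B4, B2–B5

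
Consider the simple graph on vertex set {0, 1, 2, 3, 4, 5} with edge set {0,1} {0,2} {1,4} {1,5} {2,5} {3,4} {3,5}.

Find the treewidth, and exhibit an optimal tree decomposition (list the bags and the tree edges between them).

Treewidth 2.
One such decomposition:
Bags: B1 = {0, 2, 5}  B2 = {0, 1, 5}  B3 = {1, 3, 5}  B4 = {1, 3, 4}
Tree: B1–B2, B2–B3, B3–B4

Every bag has size at most 3, so the width is 3 − 1 = 2 and tw(G) ≤ 2. For the lower bound, G contains the cycle 2–0–1–5–2, so G is not a forest; only forests have treewidth ≤ 1, hence tw(G) ≥ 2. The upper and lower bounds meet at 2, so that is the treewidth.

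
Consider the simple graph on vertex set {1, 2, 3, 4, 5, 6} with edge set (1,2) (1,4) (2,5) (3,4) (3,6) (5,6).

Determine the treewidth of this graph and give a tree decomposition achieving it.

The largest bag has 3 vertices, giving width 2; this decomposition certifies tw(G) ≤ 2. For the lower bound, G contains the cycle 3–6–5–2–1–4–3, so G is not a forest; only forests have treewidth ≤ 1, hence tw(G) ≥ 2. Hence tw(G) = 2 exactly.

Treewidth 2.
One optimal decomposition is:
Bags: B1 = {3, 5, 6}  B2 = {2, 3, 5}  B3 = {1, 2, 3}  B4 = {1, 3, 4}
Tree: B1–B2, B2–B3, B3–B4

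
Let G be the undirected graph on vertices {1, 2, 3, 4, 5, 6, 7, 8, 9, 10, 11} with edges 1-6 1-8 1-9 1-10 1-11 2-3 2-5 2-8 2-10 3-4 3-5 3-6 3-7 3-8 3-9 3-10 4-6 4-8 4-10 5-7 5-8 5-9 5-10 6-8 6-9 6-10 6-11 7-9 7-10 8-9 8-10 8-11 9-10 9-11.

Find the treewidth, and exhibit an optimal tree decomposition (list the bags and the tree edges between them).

Every bag has size at most 5, so the width is 5 − 1 = 4 and tw(G) ≤ 4. On the other hand G contains the 5-clique {1, 6, 8, 9, 10}. A clique must lie in a single bag of any decomposition, so no decomposition can have width below 4. Combining the bounds, tw(G) = 4.

Treewidth 4.
One such decomposition:
Bags: B1 = {3, 6, 8, 9, 10}  B2 = {1, 6, 8, 9, 10}  B3 = {1, 6, 8, 9, 11}  B4 = {3, 5, 8, 9, 10}  B5 = {2, 3, 5, 8, 10}  B6 = {3, 4, 6, 8, 10}  B7 = {3, 5, 7, 9, 10}
Tree: B1–B2, B2–B3, B1–B4, B4–B5, B1–B6, B4–B7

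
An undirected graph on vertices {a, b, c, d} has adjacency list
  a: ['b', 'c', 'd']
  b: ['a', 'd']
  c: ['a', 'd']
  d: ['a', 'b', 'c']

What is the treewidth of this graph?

A width-2 tree decomposition is:
Bags: B1 = {a, b, d}  B2 = {a, c, d}
Tree: B1–B2
Each bag holds 3 vertices, so the decomposition has width 2, which upper-bounds the treewidth. On the other hand G contains the 3-clique {a, c, d}. A clique must lie in a single bag of any decomposition, so no decomposition can have width below 2. Combining the bounds, tw(G) = 2.

2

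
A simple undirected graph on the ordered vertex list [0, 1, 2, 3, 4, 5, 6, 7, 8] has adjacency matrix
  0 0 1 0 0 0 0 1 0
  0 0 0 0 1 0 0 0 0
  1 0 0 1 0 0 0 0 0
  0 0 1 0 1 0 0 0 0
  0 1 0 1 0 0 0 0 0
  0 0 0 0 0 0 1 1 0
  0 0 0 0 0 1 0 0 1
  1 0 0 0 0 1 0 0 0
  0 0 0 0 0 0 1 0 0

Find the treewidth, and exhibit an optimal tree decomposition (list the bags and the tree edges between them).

Treewidth 1.
Bags: B1 = {1, 4}  B2 = {3, 4}  B3 = {2, 3}  B4 = {0, 2}  B5 = {0, 7}  B6 = {5, 7}  B7 = {5, 6}  B8 = {6, 8}
Tree: B1–B2, B2–B3, B3–B4, B4–B5, B5–B6, B6–B7, B7–B8

Every bag has size at most 2, so the width is 2 − 1 = 1 and tw(G) ≤ 1. Since G has at least one edge (e.g. 1–4), it is not an edgeless graph, so tw(G) ≥ 1. Therefore the treewidth is 1.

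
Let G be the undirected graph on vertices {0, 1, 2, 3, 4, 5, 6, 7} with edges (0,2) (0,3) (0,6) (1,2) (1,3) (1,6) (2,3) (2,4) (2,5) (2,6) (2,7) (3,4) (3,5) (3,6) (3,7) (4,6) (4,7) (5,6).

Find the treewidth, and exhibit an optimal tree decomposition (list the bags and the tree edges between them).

Treewidth 3.
One optimal decomposition is:
Bags: B1 = {2, 3, 4, 6}  B2 = {0, 2, 3, 6}  B3 = {2, 3, 4, 7}  B4 = {1, 2, 3, 6}  B5 = {2, 3, 5, 6}
Tree: B1–B2, B1–B3, B1–B4, B4–B5

Every bag has size at most 4, so the width is 4 − 1 = 3 and tw(G) ≤ 3. On the other hand G contains the 4-clique {0, 2, 3, 6}. A clique must lie in a single bag of any decomposition, so no decomposition can have width below 3. The upper and lower bounds meet at 3, so that is the treewidth.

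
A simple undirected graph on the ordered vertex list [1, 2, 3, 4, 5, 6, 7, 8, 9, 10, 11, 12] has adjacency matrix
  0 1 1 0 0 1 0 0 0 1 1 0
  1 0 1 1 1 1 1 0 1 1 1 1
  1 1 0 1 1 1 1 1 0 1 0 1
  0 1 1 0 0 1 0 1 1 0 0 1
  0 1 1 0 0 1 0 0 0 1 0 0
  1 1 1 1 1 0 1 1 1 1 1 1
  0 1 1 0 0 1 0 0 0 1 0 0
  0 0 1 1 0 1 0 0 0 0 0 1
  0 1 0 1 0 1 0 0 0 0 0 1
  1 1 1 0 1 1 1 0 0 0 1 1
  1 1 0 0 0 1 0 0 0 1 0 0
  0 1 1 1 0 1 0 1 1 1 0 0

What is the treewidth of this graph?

4

A width-4 tree decomposition is:
Bags: B1 = {2, 3, 4, 6, 12}  B2 = {2, 3, 6, 10, 12}  B3 = {2, 4, 6, 9, 12}  B4 = {3, 4, 6, 8, 12}  B5 = {1, 2, 3, 6, 10}  B6 = {2, 3, 5, 6, 10}  B7 = {2, 3, 6, 7, 10}  B8 = {1, 2, 6, 10, 11}
Tree: B1–B2, B1–B3, B1–B4, B2–B5, B2–B6, B6–B7, B5–B8
Each bag holds 5 vertices, so the decomposition has width 4, which upper-bounds the treewidth. Conversely, {3, 4, 6, 8, 12} is a clique of size 5, and the vertices of any clique must share a bag in every tree decomposition; so some bag has ≥ 5 vertices and tw(G) ≥ 4. Therefore the treewidth is 4.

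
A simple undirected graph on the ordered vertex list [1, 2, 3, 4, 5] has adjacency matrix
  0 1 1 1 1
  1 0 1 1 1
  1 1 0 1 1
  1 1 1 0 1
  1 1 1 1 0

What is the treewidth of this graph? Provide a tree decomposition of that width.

A single bag containing all 5 vertices is trivially a valid decomposition of width 4. Conversely, {1, 2, 3, 4, 5} is a clique of size 5, and the vertices of any clique must share a bag in every tree decomposition; so some bag has ≥ 5 vertices and tw(G) ≥ 4. Hence tw(G) = 4 exactly.

Treewidth 4.
One optimal decomposition is:
Bags: B1 = {1, 2, 3, 4, 5}
Tree: (single bag)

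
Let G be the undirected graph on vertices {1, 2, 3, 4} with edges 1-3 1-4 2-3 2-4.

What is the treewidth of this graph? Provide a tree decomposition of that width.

Treewidth 2.
Bags: B1 = {2, 3, 4}  B2 = {1, 3, 4}
Tree: B1–B2

The largest bag has 3 vertices, giving width 2; this decomposition certifies tw(G) ≤ 2. Since 4–2–3–1–4 is a cycle in G, G is not acyclic. Forests are exactly the graphs of treewidth ≤ 1, so tw(G) ≥ 2. Combining the bounds, tw(G) = 2.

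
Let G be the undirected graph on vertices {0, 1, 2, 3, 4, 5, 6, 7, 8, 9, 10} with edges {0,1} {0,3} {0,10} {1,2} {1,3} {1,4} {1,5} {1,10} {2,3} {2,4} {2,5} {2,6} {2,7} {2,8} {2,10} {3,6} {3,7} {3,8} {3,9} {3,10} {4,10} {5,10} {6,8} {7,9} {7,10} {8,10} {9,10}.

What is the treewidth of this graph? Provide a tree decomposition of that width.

Treewidth 3.
One optimal decomposition is:
Bags: B1 = {1, 2, 3, 10}  B2 = {1, 2, 5, 10}  B3 = {2, 3, 7, 10}  B4 = {3, 7, 9, 10}  B5 = {0, 1, 3, 10}  B6 = {1, 2, 4, 10}  B7 = {2, 3, 8, 10}  B8 = {2, 3, 6, 8}
Tree: B1–B2, B1–B3, B3–B4, B1–B5, B1–B6, B1–B7, B7–B8

Each bag holds 4 vertices, so the decomposition has width 3, which upper-bounds the treewidth. Conversely, {0, 1, 3, 10} is a clique of size 4, and the vertices of any clique must share a bag in every tree decomposition; so some bag has ≥ 4 vertices and tw(G) ≥ 3. Therefore the treewidth is 3.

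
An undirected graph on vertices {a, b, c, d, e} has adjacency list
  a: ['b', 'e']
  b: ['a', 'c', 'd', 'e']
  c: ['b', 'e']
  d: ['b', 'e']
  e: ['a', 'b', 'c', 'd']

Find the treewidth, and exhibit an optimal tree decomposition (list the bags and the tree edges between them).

Treewidth 2.
One optimal decomposition is:
Bags: B1 = {b, d, e}  B2 = {a, b, e}  B3 = {b, c, e}
Tree: B1–B2, B2–B3

Every bag has size at most 3, so the width is 3 − 1 = 2 and tw(G) ≤ 2. On the other hand G contains the 3-clique {b, d, e}. A clique must lie in a single bag of any decomposition, so no decomposition can have width below 2. The upper and lower bounds meet at 2, so that is the treewidth.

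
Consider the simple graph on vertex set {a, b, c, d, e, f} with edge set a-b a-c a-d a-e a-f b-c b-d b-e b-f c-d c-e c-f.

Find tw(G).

3

A width-3 tree decomposition is:
Bags: B1 = {a, b, c, e}  B2 = {a, b, c, d}  B3 = {a, b, c, f}
Tree: B1–B2, B1–B3
Every bag has size at most 4, so the width is 4 − 1 = 3 and tw(G) ≤ 3. On the other hand G contains the 4-clique {a, b, c, d}. A clique must lie in a single bag of any decomposition, so no decomposition can have width below 3. Therefore the treewidth is 3.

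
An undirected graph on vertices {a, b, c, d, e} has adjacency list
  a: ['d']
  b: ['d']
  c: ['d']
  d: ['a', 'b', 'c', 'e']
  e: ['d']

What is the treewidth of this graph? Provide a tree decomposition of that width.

Treewidth 1.
One optimal decomposition is:
Bags: B1 = {d, e}  B2 = {a, d}  B3 = {c, d}  B4 = {b, d}
Tree: B1–B2, B2–B3, B1–B4

Every bag has size at most 2, so the width is 2 − 1 = 1 and tw(G) ≤ 1. G has an edge, so its treewidth is at least 1. The upper and lower bounds meet at 1, so that is the treewidth.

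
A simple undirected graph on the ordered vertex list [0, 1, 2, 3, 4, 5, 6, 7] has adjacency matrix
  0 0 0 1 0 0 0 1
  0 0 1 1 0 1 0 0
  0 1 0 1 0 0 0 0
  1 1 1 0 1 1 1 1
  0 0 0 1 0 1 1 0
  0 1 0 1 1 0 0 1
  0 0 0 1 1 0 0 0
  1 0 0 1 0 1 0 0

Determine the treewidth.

2

A width-2 tree decomposition is:
Bags: B1 = {3, 4, 5}  B2 = {3, 5, 7}  B3 = {0, 3, 7}  B4 = {1, 3, 5}  B5 = {1, 2, 3}  B6 = {3, 4, 6}
Tree: B1–B2, B2–B3, B1–B4, B4–B5, B1–B6
The largest bag has 3 vertices, giving width 2; this decomposition certifies tw(G) ≤ 2. Conversely, {0, 3, 7} is a clique of size 3, and the vertices of any clique must share a bag in every tree decomposition; so some bag has ≥ 3 vertices and tw(G) ≥ 2. Hence tw(G) = 2 exactly.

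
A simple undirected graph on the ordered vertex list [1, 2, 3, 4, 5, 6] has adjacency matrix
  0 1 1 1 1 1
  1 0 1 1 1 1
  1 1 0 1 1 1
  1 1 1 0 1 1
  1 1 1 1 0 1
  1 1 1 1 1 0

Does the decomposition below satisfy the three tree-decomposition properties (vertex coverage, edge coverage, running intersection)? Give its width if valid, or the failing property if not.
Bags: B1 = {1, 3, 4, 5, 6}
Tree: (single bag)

No — vertex 2 appears in no bag.

A tree decomposition must satisfy three properties: every vertex lies in some bag; for every edge, both endpoints lie together in some bag; and for every vertex, the bags containing it form a connected subtree. Here vertex 2 appears in no bag, so the decomposition is invalid.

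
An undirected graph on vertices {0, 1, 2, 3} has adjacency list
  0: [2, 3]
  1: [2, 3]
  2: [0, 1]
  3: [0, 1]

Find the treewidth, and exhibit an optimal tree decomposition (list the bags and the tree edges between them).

Treewidth 2.
Bags: B1 = {1, 2, 3}  B2 = {0, 2, 3}
Tree: B1–B2

Every bag has size at most 3, so the width is 3 − 1 = 2 and tw(G) ≤ 2. The edges 3–1–2–0–3 form a cycle, so G is not a tree and its treewidth is at least 2. Hence tw(G) = 2 exactly.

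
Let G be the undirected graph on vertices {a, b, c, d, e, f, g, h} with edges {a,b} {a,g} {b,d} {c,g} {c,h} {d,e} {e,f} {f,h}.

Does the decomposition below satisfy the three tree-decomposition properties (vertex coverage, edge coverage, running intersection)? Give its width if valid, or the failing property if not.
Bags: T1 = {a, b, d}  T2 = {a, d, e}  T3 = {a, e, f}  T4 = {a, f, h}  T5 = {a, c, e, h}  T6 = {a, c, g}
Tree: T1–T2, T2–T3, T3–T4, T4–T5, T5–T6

A tree decomposition must satisfy three properties: every vertex lies in some bag; for every edge, both endpoints lie together in some bag; and for every vertex, the bags containing it form a connected subtree. Here bags containing vertex e are not connected in the tree, so the decomposition is invalid.

No — bags containing vertex e are not connected in the tree.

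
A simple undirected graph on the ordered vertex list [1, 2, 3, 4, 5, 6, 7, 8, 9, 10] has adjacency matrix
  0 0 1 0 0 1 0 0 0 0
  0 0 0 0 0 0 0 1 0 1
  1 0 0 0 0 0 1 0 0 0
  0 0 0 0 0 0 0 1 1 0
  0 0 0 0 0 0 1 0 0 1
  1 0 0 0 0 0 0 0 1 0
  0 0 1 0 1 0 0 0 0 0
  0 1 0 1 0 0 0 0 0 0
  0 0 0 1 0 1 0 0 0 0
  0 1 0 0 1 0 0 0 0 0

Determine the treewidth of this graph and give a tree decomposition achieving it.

Each bag holds 3 vertices, so the decomposition has width 2, which upper-bounds the treewidth. For the lower bound, G contains the cycle 2–10–5–7–3–1–6–9–4–8–2, so G is not a forest; only forests have treewidth ≤ 1, hence tw(G) ≥ 2. The upper and lower bounds meet at 2, so that is the treewidth.

Treewidth 2.
One such decomposition:
Bags: B1 = {2, 5, 10}  B2 = {2, 5, 7}  B3 = {2, 3, 7}  B4 = {1, 2, 3}  B5 = {1, 2, 6}  B6 = {2, 6, 9}  B7 = {2, 4, 9}  B8 = {2, 4, 8}
Tree: B1–B2, B2–B3, B3–B4, B4–B5, B5–B6, B6–B7, B7–B8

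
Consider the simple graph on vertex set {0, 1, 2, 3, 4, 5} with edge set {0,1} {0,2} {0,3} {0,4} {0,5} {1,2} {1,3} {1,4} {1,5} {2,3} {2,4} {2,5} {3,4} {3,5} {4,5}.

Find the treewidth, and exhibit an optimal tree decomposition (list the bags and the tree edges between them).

Treewidth 5.
Bags: B1 = {0, 1, 2, 3, 4, 5}
Tree: (single bag)

With just one bag of size 6, the width is 6 − 1 = 5, so tw(G) ≤ 5. Conversely, {0, 1, 2, 3, 4, 5} is a clique of size 6, and the vertices of any clique must share a bag in every tree decomposition; so some bag has ≥ 6 vertices and tw(G) ≥ 5. Hence tw(G) = 5 exactly.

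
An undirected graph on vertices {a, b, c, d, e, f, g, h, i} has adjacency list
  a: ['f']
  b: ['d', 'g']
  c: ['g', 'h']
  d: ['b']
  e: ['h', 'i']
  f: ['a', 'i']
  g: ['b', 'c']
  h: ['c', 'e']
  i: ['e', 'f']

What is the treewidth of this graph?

A width-1 tree decomposition is:
Bags: B1 = {b, d}  B2 = {b, g}  B3 = {c, g}  B4 = {c, h}  B5 = {e, h}  B6 = {e, i}  B7 = {f, i}  B8 = {a, f}
Tree: B1–B2, B2–B3, B3–B4, B4–B5, B5–B6, B6–B7, B7–B8
Every bag has size at most 2, so the width is 2 − 1 = 1 and tw(G) ≤ 1. G has an edge, so its treewidth is at least 1. Hence tw(G) = 1 exactly.

1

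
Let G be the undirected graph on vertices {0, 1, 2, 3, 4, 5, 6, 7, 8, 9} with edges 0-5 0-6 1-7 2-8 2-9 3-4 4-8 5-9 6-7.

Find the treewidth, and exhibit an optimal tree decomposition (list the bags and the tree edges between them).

Treewidth 1.
Bags: B1 = {1, 7}  B2 = {6, 7}  B3 = {0, 6}  B4 = {0, 5}  B5 = {5, 9}  B6 = {2, 9}  B7 = {2, 8}  B8 = {4, 8}  B9 = {3, 4}
Tree: B1–B2, B2–B3, B3–B4, B4–B5, B5–B6, B6–B7, B7–B8, B8–B9

Each bag holds 2 vertices, so the decomposition has width 1, which upper-bounds the treewidth. Since G has at least one edge (e.g. 1–7), it is not an edgeless graph, so tw(G) ≥ 1. Combining the bounds, tw(G) = 1.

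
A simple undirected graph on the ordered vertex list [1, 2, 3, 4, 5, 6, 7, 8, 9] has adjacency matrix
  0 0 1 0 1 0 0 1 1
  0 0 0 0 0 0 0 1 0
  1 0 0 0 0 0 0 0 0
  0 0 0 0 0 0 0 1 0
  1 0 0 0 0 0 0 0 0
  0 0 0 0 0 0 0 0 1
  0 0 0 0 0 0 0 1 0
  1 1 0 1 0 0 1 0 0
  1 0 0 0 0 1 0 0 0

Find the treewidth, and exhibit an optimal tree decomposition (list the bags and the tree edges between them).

Treewidth 1.
One such decomposition:
Bags: B1 = {1, 3}  B2 = {1, 8}  B3 = {1, 5}  B4 = {2, 8}  B5 = {7, 8}  B6 = {1, 9}  B7 = {6, 9}  B8 = {4, 8}
Tree: B1–B2, B1–B3, B2–B4, B2–B5, B3–B6, B6–B7, B5–B8

Each bag holds 2 vertices, so the decomposition has width 1, which upper-bounds the treewidth. Any graph with an edge has treewidth ≥ 1, and G has the edge 3–1. Hence tw(G) = 1 exactly.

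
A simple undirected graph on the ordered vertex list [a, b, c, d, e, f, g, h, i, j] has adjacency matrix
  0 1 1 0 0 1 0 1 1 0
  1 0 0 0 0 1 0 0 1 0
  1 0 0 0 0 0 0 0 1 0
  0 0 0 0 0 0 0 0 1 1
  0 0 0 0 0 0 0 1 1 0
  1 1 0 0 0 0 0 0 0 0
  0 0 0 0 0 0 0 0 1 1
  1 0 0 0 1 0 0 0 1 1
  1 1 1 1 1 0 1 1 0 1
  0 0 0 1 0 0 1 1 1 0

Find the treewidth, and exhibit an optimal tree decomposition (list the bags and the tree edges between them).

Every bag has size at most 3, so the width is 3 − 1 = 2 and tw(G) ≤ 2. On the other hand G contains the 3-clique {a, b, f}. A clique must lie in a single bag of any decomposition, so no decomposition can have width below 2. The upper and lower bounds meet at 2, so that is the treewidth.

Treewidth 2.
One optimal decomposition is:
Bags: B1 = {a, h, i}  B2 = {h, i, j}  B3 = {e, h, i}  B4 = {a, b, i}  B5 = {g, i, j}  B6 = {a, b, f}  B7 = {d, i, j}  B8 = {a, c, i}
Tree: B1–B2, B2–B3, B1–B4, B2–B5, B4–B6, B5–B7, B4–B8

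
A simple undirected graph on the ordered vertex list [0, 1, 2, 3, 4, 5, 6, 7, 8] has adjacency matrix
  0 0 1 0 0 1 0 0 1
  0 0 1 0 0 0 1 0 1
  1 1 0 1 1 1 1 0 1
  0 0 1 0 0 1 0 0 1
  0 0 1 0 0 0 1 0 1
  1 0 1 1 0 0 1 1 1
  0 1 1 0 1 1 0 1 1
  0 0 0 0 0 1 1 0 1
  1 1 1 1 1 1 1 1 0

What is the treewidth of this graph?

3

A width-3 tree decomposition is:
Bags: B1 = {2, 4, 6, 8}  B2 = {2, 5, 6, 8}  B3 = {5, 6, 7, 8}  B4 = {0, 2, 5, 8}  B5 = {2, 3, 5, 8}  B6 = {1, 2, 6, 8}
Tree: B1–B2, B2–B3, B2–B4, B2–B5, B1–B6
The largest bag has 4 vertices, giving width 3; this decomposition certifies tw(G) ≤ 3. Conversely, {1, 2, 6, 8} is a clique of size 4, and the vertices of any clique must share a bag in every tree decomposition; so some bag has ≥ 4 vertices and tw(G) ≥ 3. The upper and lower bounds meet at 3, so that is the treewidth.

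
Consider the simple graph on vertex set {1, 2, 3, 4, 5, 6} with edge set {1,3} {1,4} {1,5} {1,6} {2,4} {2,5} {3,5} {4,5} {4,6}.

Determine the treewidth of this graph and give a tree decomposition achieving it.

Every bag has size at most 3, so the width is 3 − 1 = 2 and tw(G) ≤ 2. On the other hand G contains the 3-clique {1, 3, 5}. A clique must lie in a single bag of any decomposition, so no decomposition can have width below 2. Therefore the treewidth is 2.

Treewidth 2.
One optimal decomposition is:
Bags: B1 = {1, 4, 5}  B2 = {1, 3, 5}  B3 = {1, 4, 6}  B4 = {2, 4, 5}
Tree: B1–B2, B1–B3, B1–B4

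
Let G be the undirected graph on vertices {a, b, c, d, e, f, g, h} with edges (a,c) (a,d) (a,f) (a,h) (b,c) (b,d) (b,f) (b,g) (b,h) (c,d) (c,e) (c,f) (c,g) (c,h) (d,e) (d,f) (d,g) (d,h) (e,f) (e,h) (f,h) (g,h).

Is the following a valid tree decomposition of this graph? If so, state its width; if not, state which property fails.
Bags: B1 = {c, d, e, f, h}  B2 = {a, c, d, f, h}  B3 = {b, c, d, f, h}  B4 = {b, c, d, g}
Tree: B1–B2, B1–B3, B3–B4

A tree decomposition must satisfy three properties: every vertex lies in some bag; for every edge, both endpoints lie together in some bag; and for every vertex, the bags containing it form a connected subtree. Here edge (h,g) lies in no bag, so the decomposition is invalid.

No — edge (h,g) lies in no bag.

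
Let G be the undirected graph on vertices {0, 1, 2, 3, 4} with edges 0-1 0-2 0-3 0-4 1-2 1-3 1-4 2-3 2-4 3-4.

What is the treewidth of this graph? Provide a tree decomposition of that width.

Treewidth 4.
One such decomposition:
Bags: B1 = {0, 1, 2, 3, 4}
Tree: (single bag)

With just one bag of size 5, the width is 5 − 1 = 4, so tw(G) ≤ 4. Conversely, {0, 1, 2, 3, 4} is a clique of size 5, and the vertices of any clique must share a bag in every tree decomposition; so some bag has ≥ 5 vertices and tw(G) ≥ 4. The upper and lower bounds meet at 4, so that is the treewidth.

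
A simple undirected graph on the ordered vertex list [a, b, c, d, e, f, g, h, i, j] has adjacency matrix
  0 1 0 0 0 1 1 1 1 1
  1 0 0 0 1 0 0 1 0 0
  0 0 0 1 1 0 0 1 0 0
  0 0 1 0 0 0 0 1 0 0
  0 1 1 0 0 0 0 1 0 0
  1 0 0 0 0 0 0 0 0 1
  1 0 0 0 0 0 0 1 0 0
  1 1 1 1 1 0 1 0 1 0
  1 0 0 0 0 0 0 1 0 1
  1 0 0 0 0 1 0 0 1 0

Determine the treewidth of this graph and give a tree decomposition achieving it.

Treewidth 2.
One such decomposition:
Bags: B1 = {a, h, i}  B2 = {a, b, h}  B3 = {b, e, h}  B4 = {a, i, j}  B5 = {a, g, h}  B6 = {c, e, h}  B7 = {a, f, j}  B8 = {c, d, h}
Tree: B1–B2, B2–B3, B1–B4, B2–B5, B3–B6, B4–B7, B6–B8

Every bag has size at most 3, so the width is 3 − 1 = 2 and tw(G) ≤ 2. For the lower bound, the 3 vertices {a, f, j} are pairwise adjacent, and any tree decomposition puts a clique entirely inside one bag — forcing width ≥ 2. Hence tw(G) = 2 exactly.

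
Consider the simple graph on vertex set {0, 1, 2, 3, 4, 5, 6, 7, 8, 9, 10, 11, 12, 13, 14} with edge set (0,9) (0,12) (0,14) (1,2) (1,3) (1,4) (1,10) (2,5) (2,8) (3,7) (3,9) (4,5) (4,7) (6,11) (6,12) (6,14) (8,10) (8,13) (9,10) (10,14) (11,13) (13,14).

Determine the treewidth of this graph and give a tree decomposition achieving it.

Treewidth 3.
Bags: B1 = {3, 4, 5, 7}  B2 = {1, 3, 4, 5}  B3 = {1, 2, 3, 5}  B4 = {1, 2, 3, 9}  B5 = {1, 2, 9, 10}  B6 = {2, 8, 9, 10}  B7 = {0, 8, 9, 10}  B8 = {0, 8, 10, 14}  B9 = {0, 8, 13, 14}  B10 = {0, 12, 13, 14}  B11 = {6, 12, 13, 14}  B12 = {6, 11, 12, 13}
Tree: B1–B2, B2–B3, B3–B4, B4–B5, B5–B6, B6–B7, B7–B8, B8–B9, B9–B10, B10–B11, B11–B12

Every bag has size at most 4, so the width is 4 − 1 = 3 and tw(G) ≤ 3. For the lower bound: the 4 vertex sets {4,5,7}, {3}, {1}, {2,8,9,10} are disjoint, each induces a connected subgraph, and every pair is joined by at least one edge of G. Contracting each set to a single vertex therefore yields K_{4} as a minor, and since treewidth is minor-monotone, tw(G) ≥ tw(K_{4}) = 3. Therefore the treewidth is 3.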